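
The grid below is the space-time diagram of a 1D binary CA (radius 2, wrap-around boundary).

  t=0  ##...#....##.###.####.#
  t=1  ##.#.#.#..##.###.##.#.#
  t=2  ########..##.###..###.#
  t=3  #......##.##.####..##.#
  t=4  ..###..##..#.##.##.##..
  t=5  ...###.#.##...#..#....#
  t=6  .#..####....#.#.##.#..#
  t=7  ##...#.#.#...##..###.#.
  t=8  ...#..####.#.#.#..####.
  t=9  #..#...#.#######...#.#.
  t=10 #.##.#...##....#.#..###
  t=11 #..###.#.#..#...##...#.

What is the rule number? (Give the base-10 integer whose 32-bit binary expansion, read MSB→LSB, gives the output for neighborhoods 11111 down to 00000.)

918021201

  ##### -> .   bit 31 = 0  t=2,i=1
  ####. -> .   bit 30 = 0  t=0,i=19
  ###.# -> #   bit 29 = 1  t=0,i=15
  ###.. -> #   bit 28 = 1  t=0,i=1
  ##.## -> .   bit 27 = 0  t=0,i=12
  ##.#. -> #   bit 26 = 1  t=1,i=2
  ##..# -> #   bit 25 = 1  t=2,i=8
  ##... -> .   bit 24 = 0  t=0,i=2
  #.### -> #   bit 23 = 1  t=0,i=13
  #.##. -> .   bit 22 = 0  t=1,i=17
  #.#.# -> #   bit 21 = 1  t=1,i=3
  #.#.. -> #   bit 20 = 1  t=1,i=7
  #..## -> .   bit 19 = 0  t=1,i=9
  #..#. -> #   bit 18 = 1  t=4,i=10
  #...# -> #   bit 17 = 1  t=0,i=3
  #.... -> #   bit 16 = 1  t=0,i=7
  .#### -> #   bit 15 = 1  t=0,i=18
  .###. -> #   bit 14 = 1  t=0,i=0
  .##.# -> #   bit 13 = 1  t=0,i=11
  .##.. -> .   bit 12 = 0  t=3,i=0
  .#.## -> .   bit 11 = 0  t=1,i=21
  .#.#. -> #   bit 10 = 1  t=1,i=4
  .#..# -> .   bit 9 = 0  t=1,i=8
  .#... -> .   bit 8 = 0  t=0,i=6
  ..### -> .   bit 7 = 0  t=2,i=18
  ..##. -> #   bit 6 = 1  t=0,i=10
  ..#.# -> .   bit 5 = 0  t=4,i=11
  ..#.. -> #   bit 4 = 1  t=0,i=5
  ...## -> .   bit 3 = 0  t=0,i=9
  ...#. -> .   bit 2 = 0  t=0,i=4
  ....# -> .   bit 1 = 0  t=0,i=8
  ..... -> #   bit 0 = 1  t=3,i=3
  bits 00110110101101111110010001010001 = 918021201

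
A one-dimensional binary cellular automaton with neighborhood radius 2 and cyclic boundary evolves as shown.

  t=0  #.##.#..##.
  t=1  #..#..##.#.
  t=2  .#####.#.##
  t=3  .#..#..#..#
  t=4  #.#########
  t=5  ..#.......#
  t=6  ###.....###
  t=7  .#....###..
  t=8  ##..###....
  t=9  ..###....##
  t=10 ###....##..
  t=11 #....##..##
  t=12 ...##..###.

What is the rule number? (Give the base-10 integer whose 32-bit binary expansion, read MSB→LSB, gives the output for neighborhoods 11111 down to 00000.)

1118578366

  [31] ##### => .  t=2,i=3
  [30] ####. => #  t=2,i=4
  [29] ###.# => .  t=2,i=5
  [28] ###.. => .  t=6,i=2
  [27] ##.## => .  t=2,i=0
  [26] ##.#. => .  t=0,i=4
  [25] ##..# => #  t=8,i=2
  [24] ##... => .  t=6,i=3
  [23] #.### => #  t=2,i=1
  [22] #.##. => .  t=0,i=2
  [21] #.#.# => #  t=0,i=0
  [20] #.#.. => .  t=0,i=5
  [19] #..## => #  t=0,i=7
  [18] #..#. => #  t=1,i=2
  [17] #...# => .  t=7,i=10
  [16] #.... => .  t=5,i=4
  [15] .#### => .  t=2,i=2
  [14] .###. => .  t=7,i=7
  [13] .##.# => #  t=0,i=3
  [12] .##.. => .  t=8,i=1
  [11] .#.## => .  t=0,i=1
  [10] .#.#. => #  t=1,i=10
  [9] .#..# => #  t=0,i=6
  [8] .#... => .  t=5,i=3
  [7] ..### => #  t=6,i=8
  [6] ..##. => .  t=0,i=8
  [5] ..#.# => #  t=3,i=10
  [4] ..#.. => #  t=1,i=3
  [3] ...## => #  t=6,i=7
  [2] ...#. => #  t=5,i=9
  [1] ....# => #  t=5,i=8
  [0] ..... => .  t=5,i=5
  bits 01000010101011000010011010111110 = 1118578366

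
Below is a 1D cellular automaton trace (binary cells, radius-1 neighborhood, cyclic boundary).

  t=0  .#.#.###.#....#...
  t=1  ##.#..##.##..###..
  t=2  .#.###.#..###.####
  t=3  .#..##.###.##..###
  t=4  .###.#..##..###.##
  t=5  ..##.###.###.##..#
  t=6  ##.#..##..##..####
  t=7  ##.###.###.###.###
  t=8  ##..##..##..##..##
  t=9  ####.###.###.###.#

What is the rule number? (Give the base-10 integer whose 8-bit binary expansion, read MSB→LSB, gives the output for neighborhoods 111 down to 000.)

  [7] ### => #  t=0,i=6
  [6] ##. => #  t=0,i=7
  [5] #.# => .  t=0,i=2
  [4] #.. => #  t=0,i=10
  [3] .## => .  t=0,i=5
  [2] .#. => #  t=0,i=1
  [1] ..# => #  t=0,i=0
  [0] ... => .  t=0,i=11
  bits 11010110 = 214

214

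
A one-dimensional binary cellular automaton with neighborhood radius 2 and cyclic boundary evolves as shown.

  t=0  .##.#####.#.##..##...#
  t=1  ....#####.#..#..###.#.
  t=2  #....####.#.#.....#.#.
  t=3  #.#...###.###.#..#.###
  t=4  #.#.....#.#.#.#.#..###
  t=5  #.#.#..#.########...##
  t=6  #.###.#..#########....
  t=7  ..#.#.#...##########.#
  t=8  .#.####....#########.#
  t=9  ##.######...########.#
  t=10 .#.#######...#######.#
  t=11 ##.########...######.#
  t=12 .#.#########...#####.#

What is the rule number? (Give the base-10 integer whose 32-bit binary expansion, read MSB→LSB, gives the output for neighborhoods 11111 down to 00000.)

  #####|#  b31=1 t=0,i=6
  ####.|#  b30=1 t=0,i=7
  ###.#|#  b29=1 t=0,i=8
  ###..|#  b28=1 t=5,i=16
  ##.##|.  b27=0 t=0,i=3
  ##.#.|.  b26=0 t=0,i=9
  ##..#|.  b25=0 t=0,i=14
  ##...|#  b24=1 t=0,i=18
  #.###|#  b23=1 t=0,i=4
  #.##.|.  b22=0 t=0,i=1
  #.#.#|#  b21=1 t=0,i=10
  #.#..|#  b20=1 t=1,i=10
  #..##|.  b19=0 t=0,i=15
  #..#.|#  b18=1 t=1,i=12
  #...#|.  b17=0 t=0,i=19
  #....|#  b16=1 t=1,i=0
  .####|#  b15=1 t=0,i=5
  .###.|.  b14=0 t=1,i=17
  .##.#|.  b13=0 t=0,i=2
  .##..|#  b12=1 t=0,i=13
  .#.##|.  b11=0 t=0,i=0
  .#.#.|#  b10=1 t=2,i=11
  .#..#|.  b9=0 t=1,i=11
  .#...|.  b8=0 t=1,i=21
  ..###|.  b7=0 t=1,i=4
  ..##.|#  b6=1 t=0,i=16
  ..#.#|.  b5=0 t=0,i=21
  ..#..|.  b4=0 t=1,i=13
  ...##|.  b3=0 t=1,i=3
  ...#.|#  b2=1 t=0,i=20
  ....#|.  b1=0 t=1,i=2
  .....|.  b0=0 t=1,i=1
  bits 11110001101101011001010001000100 = 4055209028

4055209028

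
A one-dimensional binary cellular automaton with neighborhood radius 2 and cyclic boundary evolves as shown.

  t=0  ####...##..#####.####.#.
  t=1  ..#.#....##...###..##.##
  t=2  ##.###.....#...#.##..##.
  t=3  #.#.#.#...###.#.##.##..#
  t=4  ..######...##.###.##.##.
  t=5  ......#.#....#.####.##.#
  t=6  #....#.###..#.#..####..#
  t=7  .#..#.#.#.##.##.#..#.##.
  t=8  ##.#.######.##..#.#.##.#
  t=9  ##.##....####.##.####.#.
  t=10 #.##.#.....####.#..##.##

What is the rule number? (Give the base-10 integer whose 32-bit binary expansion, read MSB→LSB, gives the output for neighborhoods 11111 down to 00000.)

1803308308

  ##### -> .   bit 31 = 0  t=0,i=13
  ####. -> #   bit 30 = 1  t=0,i=2
  ###.# -> #   bit 29 = 1  t=0,i=15
  ###.. -> .   bit 28 = 0  t=0,i=3
  ##.## -> #   bit 27 = 1  t=0,i=16
  ##.#. -> .   bit 26 = 0  t=0,i=21
  ##..# -> #   bit 25 = 1  t=0,i=9
  ##... -> #   bit 24 = 1  t=0,i=4
  #.### -> .   bit 23 = 0  t=0,i=0
  #.##. -> #   bit 22 = 1  t=1,i=22
  #.#.# -> #   bit 21 = 1  t=0,i=22
  #.#.. -> #   bit 20 = 1  t=1,i=4
  #..## -> #   bit 19 = 1  t=0,i=10
  #..#. -> #   bit 18 = 1  t=1,i=1
  #...# -> .   bit 17 = 0  t=0,i=5
  #.... -> .   bit 16 = 0  t=1,i=6
  .#### -> .   bit 15 = 0  t=0,i=1
  .###. -> #   bit 14 = 1  t=1,i=15
  .##.# -> .   bit 13 = 0  t=1,i=20
  .##.. -> .   bit 12 = 0  t=0,i=8
  .#.## -> #   bit 11 = 1  t=0,i=23
  .#.#. -> #   bit 10 = 1  t=1,i=3
  .#..# -> .   bit 9 = 0  t=6,i=15
  .#... -> #   bit 8 = 1  t=1,i=5
  ..### -> .   bit 7 = 0  t=0,i=11
  ..##. -> .   bit 6 = 0  t=0,i=7
  ..#.# -> .   bit 5 = 0  t=1,i=2
  ..#.. -> #   bit 4 = 1  t=2,i=11
  ...## -> .   bit 3 = 0  t=0,i=6
  ...#. -> #   bit 2 = 1  t=2,i=10
  ....# -> .   bit 1 = 0  t=1,i=7
  ..... -> .   bit 0 = 0  t=2,i=8
  bits 01101011011111000100110100010100 = 1803308308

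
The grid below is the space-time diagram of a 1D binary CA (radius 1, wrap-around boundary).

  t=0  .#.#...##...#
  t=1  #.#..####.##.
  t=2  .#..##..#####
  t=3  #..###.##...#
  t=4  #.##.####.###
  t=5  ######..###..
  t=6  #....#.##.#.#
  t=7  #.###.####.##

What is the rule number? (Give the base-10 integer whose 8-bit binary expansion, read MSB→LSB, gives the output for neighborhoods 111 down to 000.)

107

  ###|.  b7=0 t=1,i=6
  ##.|#  b6=1 t=0,i=8
  #.#|#  b5=1 t=0,i=0
  #..|.  b4=0 t=0,i=4
  .##|#  b3=1 t=0,i=7
  .#.|.  b2=0 t=0,i=1
  ..#|#  b1=1 t=0,i=6
  ...|#  b0=1 t=0,i=5
  bits 01101011 = 107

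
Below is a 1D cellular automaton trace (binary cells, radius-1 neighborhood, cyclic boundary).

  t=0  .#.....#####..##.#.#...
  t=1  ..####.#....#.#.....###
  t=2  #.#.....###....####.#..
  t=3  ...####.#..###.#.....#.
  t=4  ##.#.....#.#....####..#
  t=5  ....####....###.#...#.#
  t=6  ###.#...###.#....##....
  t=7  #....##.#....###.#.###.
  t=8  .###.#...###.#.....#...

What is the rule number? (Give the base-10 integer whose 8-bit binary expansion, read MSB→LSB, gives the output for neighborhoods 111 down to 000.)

25

  nb ###: next=.  (t=0,i=8, bit7=0)
  nb ##.: next=.  (t=0,i=11, bit6=0)
  nb #.#: next=.  (t=0,i=16, bit5=0)
  nb #..: next=#  (t=0,i=2, bit4=1)
  nb .##: next=#  (t=0,i=7, bit3=1)
  nb .#.: next=.  (t=0,i=1, bit2=0)
  nb ..#: next=.  (t=0,i=0, bit1=0)
  nb ...: next=#  (t=0,i=3, bit0=1)
  bits 00011001 = 25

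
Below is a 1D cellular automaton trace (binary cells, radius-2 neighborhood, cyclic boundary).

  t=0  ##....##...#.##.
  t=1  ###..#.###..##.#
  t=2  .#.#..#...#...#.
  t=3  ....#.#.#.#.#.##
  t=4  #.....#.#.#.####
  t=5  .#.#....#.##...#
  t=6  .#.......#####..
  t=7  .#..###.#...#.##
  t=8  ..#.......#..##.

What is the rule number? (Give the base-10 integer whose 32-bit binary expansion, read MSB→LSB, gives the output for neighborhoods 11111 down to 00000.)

  nb #####: next=.  (t=4,i=14, bit31=0)
  nb ####.: next=#  (t=1,i=1, bit30=1)
  nb ###.#: next=.  (t=7,i=6, bit29=0)
  nb ###..: next=.  (t=1,i=2, bit28=0)
  nb ##.##: next=#  (t=0,i=15, bit27=1)
  nb ##.#.: next=.  (t=7,i=0, bit26=0)
  nb ##..#: next=#  (t=1,i=3, bit25=1)
  nb ##...: next=#  (t=0,i=2, bit24=1)
  nb #.###: next=.  (t=1,i=7, bit23=0)
  nb #.##.: next=#  (t=0,i=0, bit22=1)
  nb #.#.#: next=#  (t=3,i=6, bit21=1)
  nb #.#..: next=.  (t=2,i=3, bit20=0)
  nb #..##: next=.  (t=1,i=11, bit19=0)
  nb #..#.: next=.  (t=1,i=4, bit18=0)
  nb #...#: next=#  (t=0,i=9, bit17=1)
  nb #....: next=.  (t=0,i=3, bit16=0)
  nb .####: next=.  (t=1,i=0, bit15=0)
  nb .###.: next=.  (t=1,i=8, bit14=0)
  nb .##.#: next=.  (t=0,i=14, bit13=0)
  nb .##..: next=#  (t=0,i=1, bit12=1)
  nb .#.##: next=#  (t=0,i=12, bit11=1)
  nb .#.#.: next=.  (t=2,i=2, bit10=0)
  nb .#..#: next=#  (t=2,i=4, bit9=1)
  nb .#...: next=.  (t=2,i=7, bit8=0)
  nb ..###: next=.  (t=6,i=9, bit7=0)
  nb ..##.: next=.  (t=0,i=6, bit6=0)
  nb ..#.#: next=.  (t=0,i=11, bit5=0)
  nb ..#..: next=#  (t=2,i=6, bit4=1)
  nb ...##: next=#  (t=0,i=5, bit3=1)
  nb ...#.: next=.  (t=0,i=10, bit2=0)
  nb ....#: next=.  (t=0,i=4, bit1=0)
  nb .....: next=#  (t=4,i=3, bit0=1)
  bits 01001011011000100001101000011001 = 1264720409

1264720409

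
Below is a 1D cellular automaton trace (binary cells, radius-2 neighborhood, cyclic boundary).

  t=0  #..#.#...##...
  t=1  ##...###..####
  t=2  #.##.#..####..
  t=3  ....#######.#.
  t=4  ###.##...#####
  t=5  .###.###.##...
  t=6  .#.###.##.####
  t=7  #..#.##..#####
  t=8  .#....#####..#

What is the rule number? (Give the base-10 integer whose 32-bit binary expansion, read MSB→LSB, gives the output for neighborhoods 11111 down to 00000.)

  [31] ##### => .  t=1,i=12
  [30] ####. => #  t=1,i=0
  [29] ###.# => #  t=3,i=10
  [28] ###.. => .  t=1,i=1
  [27] ##.## => #  t=4,i=3
  [26] ##.#. => #  t=2,i=4
  [25] ##..# => #  t=1,i=8
  [24] ##... => #  t=0,i=11
  [23] #.### => #  t=5,i=5
  [22] #.##. => .  t=2,i=2
  [21] #.#.# => .  t=6,i=1
  [20] #.#.. => #  t=0,i=5
  [19] #..## => #  t=1,i=9
  [18] #..#. => .  t=0,i=2
  [17] #...# => #  t=0,i=7
  [16] #.... => #  t=3,i=0
  [15] .#### => #  t=1,i=11
  [14] .###. => .  t=1,i=6
  [13] .##.# => .  t=2,i=3
  [12] .##.. => #  t=0,i=10
  [11] .#.## => .  t=2,i=1
  [10] .#.#. => .  t=0,i=4
  [9] .#..# => #  t=0,i=1
  [8] .#... => #  t=0,i=6
  [7] ..### => #  t=1,i=5
  [6] ..##. => .  t=0,i=9
  [5] ..#.# => .  t=0,i=3
  [4] ..#.. => #  t=0,i=0
  [3] ...## => .  t=0,i=8
  [2] ...#. => #  t=0,i=13
  [1] ....# => #  t=3,i=2
  [0] ..... => #  t=3,i=1
  bits 01101111100110111001001110010111 = 1872466839

1872466839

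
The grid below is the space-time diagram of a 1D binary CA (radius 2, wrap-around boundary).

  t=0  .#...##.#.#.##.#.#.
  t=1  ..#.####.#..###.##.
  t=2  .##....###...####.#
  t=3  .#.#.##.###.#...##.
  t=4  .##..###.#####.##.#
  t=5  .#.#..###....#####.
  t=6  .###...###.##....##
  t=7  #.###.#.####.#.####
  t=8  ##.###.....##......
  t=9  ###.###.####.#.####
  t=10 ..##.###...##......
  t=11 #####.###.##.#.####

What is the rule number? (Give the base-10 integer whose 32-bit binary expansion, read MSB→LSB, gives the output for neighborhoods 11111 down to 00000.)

  nb #####: next=.  (t=4,i=11, bit31=0)
  nb ####.: next=.  (t=1,i=6, bit30=0)
  nb ###.#: next=#  (t=1,i=7, bit29=1)
  nb ###..: next=#  (t=2,i=9, bit28=1)
  nb ##.##: next=#  (t=1,i=15, bit27=1)
  nb ##.#.: next=#  (t=0,i=7, bit26=1)
  nb ##..#: next=#  (t=3,i=18, bit25=1)
  nb ##...: next=#  (t=1,i=18, bit24=1)
  nb #.###: next=.  (t=1,i=4, bit23=0)
  nb #.##.: next=#  (t=0,i=12, bit22=1)
  nb #.#.#: next=.  (t=0,i=8, bit21=0)
  nb #.#..: next=#  (t=0,i=17, bit20=1)
  nb #..##: next=.  (t=1,i=11, bit19=0)
  nb #..#.: next=.  (t=0,i=0, bit18=0)
  nb #...#: next=.  (t=0,i=3, bit17=0)
  nb #....: next=.  (t=2,i=4, bit16=0)
  nb .####: next=.  (t=1,i=5, bit15=0)
  nb .###.: next=#  (t=1,i=13, bit14=1)
  nb .##.#: next=#  (t=0,i=6, bit13=1)
  nb .##..: next=.  (t=1,i=17, bit12=0)
  nb .#.##: next=.  (t=0,i=11, bit11=0)
  nb .#.#.: next=#  (t=0,i=9, bit10=1)
  nb .#..#: next=.  (t=0,i=18, bit9=0)
  nb .#...: next=#  (t=0,i=2, bit8=1)
  nb ..###: next=.  (t=1,i=12, bit7=0)
  nb ..##.: next=#  (t=0,i=5, bit6=1)
  nb ..#.#: next=#  (t=1,i=2, bit5=1)
  nb ..#..: next=.  (t=0,i=1, bit4=0)
  nb ...##: next=#  (t=0,i=4, bit3=1)
  nb ...#.: next=#  (t=1,i=1, bit2=1)
  nb ....#: next=#  (t=2,i=5, bit1=1)
  nb .....: next=#  (t=8,i=8, bit0=1)
  bits 00111111010100000110010101101111 = 1062233455

1062233455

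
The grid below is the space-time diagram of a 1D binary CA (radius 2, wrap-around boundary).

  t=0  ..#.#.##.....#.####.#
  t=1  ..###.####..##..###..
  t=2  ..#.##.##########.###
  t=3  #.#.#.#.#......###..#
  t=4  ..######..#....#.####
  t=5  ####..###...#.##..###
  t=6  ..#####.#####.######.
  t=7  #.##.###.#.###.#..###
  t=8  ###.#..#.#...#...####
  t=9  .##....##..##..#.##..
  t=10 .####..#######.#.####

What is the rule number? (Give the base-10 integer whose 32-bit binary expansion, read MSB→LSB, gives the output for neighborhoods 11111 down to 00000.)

2070648036

  nb #####: next=.  (t=2,i=9, bit31=0)
  nb ####.: next=#  (t=0,i=17, bit30=1)
  nb ###.#: next=#  (t=0,i=18, bit29=1)
  nb ###..: next=#  (t=1,i=9, bit28=1)
  nb ##.##: next=#  (t=1,i=5, bit27=1)
  nb ##.#.: next=.  (t=0,i=19, bit26=0)
  nb ##..#: next=#  (t=1,i=10, bit25=1)
  nb ##...: next=#  (t=0,i=8, bit24=1)
  nb #.###: next=.  (t=0,i=15, bit23=0)
  nb #.##.: next=#  (t=0,i=6, bit22=1)
  nb #.#.#: next=#  (t=0,i=4, bit21=1)
  nb #.#..: next=.  (t=0,i=20, bit20=0)
  nb #..##: next=#  (t=1,i=11, bit19=1)
  nb #..#.: next=.  (t=0,i=1, bit18=0)
  nb #...#: next=#  (t=5,i=10, bit17=1)
  nb #....: next=#  (t=0,i=9, bit16=1)
  nb .####: next=#  (t=0,i=16, bit15=1)
  nb .###.: next=.  (t=1,i=3, bit14=0)
  nb .##.#: next=.  (t=2,i=5, bit13=0)
  nb .##..: next=#  (t=0,i=7, bit12=1)
  nb .#.##: next=.  (t=0,i=5, bit11=0)
  nb .#.#.: next=#  (t=0,i=3, bit10=1)
  nb .#..#: next=.  (t=0,i=0, bit9=0)
  nb .#...: next=.  (t=3,i=9, bit8=0)
  nb ..###: next=#  (t=1,i=2, bit7=1)
  nb ..##.: next=#  (t=1,i=12, bit6=1)
  nb ..#.#: next=#  (t=0,i=2, bit5=1)
  nb ..#..: next=.  (t=4,i=10, bit4=0)
  nb ...##: next=.  (t=1,i=1, bit3=0)
  nb ...#.: next=#  (t=0,i=12, bit2=1)
  nb ....#: next=.  (t=0,i=11, bit1=0)
  nb .....: next=.  (t=0,i=10, bit0=0)
  bits 01111011011010111001010011100100 = 2070648036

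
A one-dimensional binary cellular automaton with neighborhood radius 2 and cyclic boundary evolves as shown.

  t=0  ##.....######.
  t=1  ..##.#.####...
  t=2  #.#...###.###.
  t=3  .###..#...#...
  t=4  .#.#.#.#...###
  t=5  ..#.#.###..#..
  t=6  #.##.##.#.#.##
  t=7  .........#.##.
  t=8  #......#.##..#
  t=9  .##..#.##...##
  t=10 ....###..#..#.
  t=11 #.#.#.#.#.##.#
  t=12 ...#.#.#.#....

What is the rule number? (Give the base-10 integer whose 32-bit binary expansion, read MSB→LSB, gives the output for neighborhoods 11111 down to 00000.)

2443022306

  #####|#  b31=1 t=0,i=9
  ####.|.  b30=0 t=0,i=11
  ###.#|.  b29=0 t=0,i=12
  ###..|#  b28=1 t=1,i=10
  ##.##|.  b27=0 t=0,i=13
  ##.#.|.  b26=0 t=1,i=4
  ##..#|.  b25=0 t=3,i=4
  ##...|#  b24=1 t=0,i=2
  #.###|#  b23=1 t=1,i=7
  #.##.|.  b22=0 t=0,i=0
  #.#.#|.  b21=0 t=1,i=5
  #.#..|#  b20=1 t=2,i=2
  #..##|#  b19=1 t=8,i=12
  #..#.|#  b18=1 t=3,i=5
  #...#|.  b17=0 t=2,i=4
  #....|#  b16=1 t=0,i=3
  .####|#  b15=1 t=0,i=8
  .###.|.  b14=0 t=2,i=7
  .##.#|.  b13=0 t=1,i=3
  .##..|.  b12=0 t=0,i=1
  .#.##|#  b11=1 t=1,i=6
  .#.#.|#  b10=1 t=2,i=1
  .#..#|#  b9=1 t=10,i=10
  .#...|#  b8=1 t=2,i=3
  ..###|#  b7=1 t=0,i=7
  ..##.|#  b6=1 t=1,i=2
  ..#.#|#  b5=1 t=5,i=2
  ..#..|.  b4=0 t=3,i=6
  ...##|.  b3=0 t=0,i=6
  ...#.|.  b2=0 t=3,i=9
  ....#|#  b1=1 t=0,i=5
  .....|.  b0=0 t=0,i=4
  bits 10010001100111011000111111100010 = 2443022306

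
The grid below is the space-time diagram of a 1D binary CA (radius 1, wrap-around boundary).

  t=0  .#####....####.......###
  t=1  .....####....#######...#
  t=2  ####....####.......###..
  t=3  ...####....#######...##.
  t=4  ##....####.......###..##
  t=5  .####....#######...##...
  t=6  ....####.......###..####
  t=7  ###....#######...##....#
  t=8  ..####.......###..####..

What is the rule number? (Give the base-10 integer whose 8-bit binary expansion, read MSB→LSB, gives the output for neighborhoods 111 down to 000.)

81

  nb ###: next=.  (t=0,i=2, bit7=0)
  nb ##.: next=#  (t=0,i=5, bit6=1)
  nb #.#: next=.  (t=0,i=0, bit5=0)
  nb #..: next=#  (t=0,i=6, bit4=1)
  nb .##: next=.  (t=0,i=1, bit3=0)
  nb .#.: next=.  (t=1,i=23, bit2=0)
  nb ..#: next=.  (t=0,i=9, bit1=0)
  nb ...: next=#  (t=0,i=7, bit0=1)
  bits 01010001 = 81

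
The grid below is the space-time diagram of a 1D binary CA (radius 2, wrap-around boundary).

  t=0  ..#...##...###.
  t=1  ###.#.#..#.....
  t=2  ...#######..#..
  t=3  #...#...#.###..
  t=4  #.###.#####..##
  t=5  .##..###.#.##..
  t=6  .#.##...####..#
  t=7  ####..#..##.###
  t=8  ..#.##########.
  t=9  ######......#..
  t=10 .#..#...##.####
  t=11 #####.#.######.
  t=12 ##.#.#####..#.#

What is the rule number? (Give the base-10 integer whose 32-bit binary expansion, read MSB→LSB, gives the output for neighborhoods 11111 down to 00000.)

1325313653

  #####|.  b31=0 t=2,i=5
  ####.|#  b30=1 t=2,i=8
  ###.#|.  b29=0 t=1,i=2
  ###..|.  b28=0 t=0,i=13
  ##.##|#  b27=1 t=4,i=1
  ##.#.|#  b26=1 t=1,i=3
  ##..#|#  b25=1 t=2,i=10
  ##...|.  b24=0 t=0,i=8
  #.###|#  b23=1 t=3,i=10
  #.##.|#  b22=1 t=5,i=11
  #.#.#|#  b21=1 t=1,i=4
  #.#..|#  b20=1 t=1,i=6
  #..##|#  b19=1 t=4,i=12
  #..#.|#  b18=1 t=1,i=8
  #...#|#  b17=1 t=0,i=0
  #....|.  b16=0 t=1,i=11
  .####|#  b15=1 t=2,i=4
  .###.|.  b14=0 t=0,i=12
  .##.#|#  b13=1 t=7,i=10
  .##..|.  b12=0 t=0,i=7
  .#.##|#  b11=1 t=3,i=9
  .#.#.|#  b10=1 t=1,i=5
  .#..#|#  b9=1 t=1,i=7
  .#...|.  b8=0 t=0,i=3
  ..###|.  b7=0 t=0,i=11
  ..##.|#  b6=1 t=0,i=6
  ..#.#|#  b5=1 t=3,i=8
  ..#..|#  b4=1 t=0,i=2
  ...##|.  b3=0 t=0,i=5
  ...#.|#  b2=1 t=0,i=1
  ....#|.  b1=0 t=1,i=13
  .....|#  b0=1 t=1,i=12
  bits 01001110111111101010111001110101 = 1325313653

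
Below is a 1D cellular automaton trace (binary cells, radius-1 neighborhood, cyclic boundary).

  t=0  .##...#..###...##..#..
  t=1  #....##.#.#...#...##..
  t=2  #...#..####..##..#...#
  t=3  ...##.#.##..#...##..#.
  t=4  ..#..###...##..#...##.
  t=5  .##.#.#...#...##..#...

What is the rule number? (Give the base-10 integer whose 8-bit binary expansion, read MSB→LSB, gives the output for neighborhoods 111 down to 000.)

166

  ### -> #   bit 7 = 1  t=0,i=10
  ##. -> .   bit 6 = 0  t=0,i=2
  #.# -> #   bit 5 = 1  t=1,i=7
  #.. -> .   bit 4 = 0  t=0,i=3
  .## -> .   bit 3 = 0  t=0,i=1
  .#. -> #   bit 2 = 1  t=0,i=6
  ..# -> #   bit 1 = 1  t=0,i=0
  ... -> .   bit 0 = 0  t=0,i=4
  bits 10100110 = 166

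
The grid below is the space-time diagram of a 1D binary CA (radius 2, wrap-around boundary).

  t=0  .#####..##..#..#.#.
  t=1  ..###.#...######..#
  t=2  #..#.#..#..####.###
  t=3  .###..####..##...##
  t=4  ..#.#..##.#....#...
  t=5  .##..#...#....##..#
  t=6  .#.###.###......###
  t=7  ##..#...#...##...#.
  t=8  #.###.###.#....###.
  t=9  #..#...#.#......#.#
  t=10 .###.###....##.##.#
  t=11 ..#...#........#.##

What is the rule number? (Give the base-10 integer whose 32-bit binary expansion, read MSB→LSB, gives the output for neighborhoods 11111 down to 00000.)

3328623157

  #####|#  b31=1 t=0,i=3
  ####.|#  b30=1 t=0,i=4
  ###.#|.  b29=0 t=1,i=4
  ###..|.  b28=0 t=0,i=5
  ##.##|.  b27=0 t=2,i=15
  ##.#.|#  b26=1 t=1,i=5
  ##..#|#  b25=1 t=0,i=6
  ##...|.  b24=0 t=3,i=14
  #.###|.  b23=0 t=2,i=16
  #.##.|#  b22=1 t=5,i=1
  #.#.#|#  b21=1 t=6,i=1
  #.#..|.  b20=0 t=0,i=17
  #..##|.  b19=0 t=0,i=0
  #..#.|#  b18=1 t=0,i=11
  #...#|#  b17=1 t=1,i=8
  #....|.  b16=0 t=4,i=12
  .####|#  b15=1 t=0,i=2
  .###.|#  b14=1 t=1,i=3
  .##.#|.  b13=0 t=3,i=18
  .##..|.  b12=0 t=0,i=9
  .#.##|.  b11=0 t=5,i=0
  .#.#.|.  b10=0 t=0,i=16
  .#..#|#  b9=1 t=0,i=13
  .#...|.  b8=0 t=1,i=7
  ..###|.  b7=0 t=0,i=1
  ..##.|.  b6=0 t=0,i=8
  ..#.#|#  b5=1 t=0,i=15
  ..#..|#  b4=1 t=0,i=12
  ...##|.  b3=0 t=1,i=9
  ...#.|#  b2=1 t=4,i=1
  ....#|.  b1=0 t=4,i=0
  .....|#  b0=1 t=4,i=18
  bits 11000110011001101100001000110101 = 3328623157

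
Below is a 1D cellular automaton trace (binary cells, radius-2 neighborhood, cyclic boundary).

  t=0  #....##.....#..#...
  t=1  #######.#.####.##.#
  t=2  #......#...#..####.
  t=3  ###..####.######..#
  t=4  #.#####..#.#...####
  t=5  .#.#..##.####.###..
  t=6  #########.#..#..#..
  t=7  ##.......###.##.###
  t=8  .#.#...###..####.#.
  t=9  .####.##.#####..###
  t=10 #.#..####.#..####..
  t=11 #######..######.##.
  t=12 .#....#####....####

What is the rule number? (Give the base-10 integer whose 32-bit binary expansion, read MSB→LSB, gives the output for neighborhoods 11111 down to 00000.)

  [31] ##### => .  t=1,i=1
  [30] ####. => .  t=1,i=5
  [29] ###.# => .  t=1,i=6
  [28] ###.. => #  t=3,i=2
  [27] ##.## => #  t=1,i=14
  [26] ##.#. => #  t=1,i=7
  [25] ##..# => #  t=3,i=3
  [24] ##... => .  t=0,i=7
  [23] #.### => .  t=1,i=10
  [22] #.##. => #  t=1,i=15
  [21] #.#.# => .  t=1,i=8
  [20] #.#.. => #  t=2,i=0
  [19] #..## => #  t=2,i=13
  [18] #..#. => .  t=0,i=14
  [17] #...# => .  t=0,i=17
  [16] #.... => #  t=0,i=2
  [15] .#### => #  t=1,i=0
  [14] .###. => .  t=5,i=15
  [13] .##.# => #  t=1,i=16
  [12] .##.. => #  t=0,i=6
  [11] .#.## => .  t=1,i=9
  [10] .#.#. => #  t=4,i=10
  [9] .#..# => #  t=0,i=13
  [8] .#... => #  t=0,i=1
  [7] ..### => #  t=2,i=14
  [6] ..##. => #  t=0,i=5
  [5] ..#.# => #  t=4,i=9
  [4] ..#.. => #  t=0,i=0
  [3] ...## => #  t=0,i=4
  [2] ...#. => #  t=0,i=11
  [1] ....# => #  t=0,i=3
  [0] ..... => .  t=0,i=9
  bits 00011110010110011011011111111110 = 509196286

509196286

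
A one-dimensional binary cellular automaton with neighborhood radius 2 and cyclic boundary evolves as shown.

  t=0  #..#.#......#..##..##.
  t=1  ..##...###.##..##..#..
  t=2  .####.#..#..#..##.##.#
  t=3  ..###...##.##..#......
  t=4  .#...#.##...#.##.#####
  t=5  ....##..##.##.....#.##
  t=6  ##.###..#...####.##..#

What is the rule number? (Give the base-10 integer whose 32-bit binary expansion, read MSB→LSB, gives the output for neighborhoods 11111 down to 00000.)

1627754621

  ##### -> .   bit 31 = 0  t=4,i=19
  ####. -> #   bit 30 = 1  t=2,i=3
  ###.# -> #   bit 29 = 1  t=1,i=9
  ###.. -> .   bit 28 = 0  t=3,i=4
  ##.## -> .   bit 27 = 0  t=1,i=10
  ##.#. -> .   bit 26 = 0  t=0,i=21
  ##..# -> .   bit 25 = 0  t=0,i=17
  ##... -> #   bit 24 = 1  t=1,i=4
  #.### -> .   bit 23 = 0  t=2,i=1
  #.##. -> .   bit 22 = 0  t=1,i=11
  #.#.# -> .   bit 21 = 0  t=2,i=21
  #.#.. -> .   bit 20 = 0  t=0,i=0
  #..## -> .   bit 19 = 0  t=0,i=14
  #..#. -> #   bit 18 = 1  t=0,i=2
  #...# -> .   bit 17 = 0  t=1,i=5
  #.... -> #   bit 16 = 1  t=0,i=7
  .#### -> #   bit 15 = 1  t=2,i=2
  .###. -> .   bit 14 = 0  t=1,i=8
  .##.# -> .   bit 13 = 0  t=0,i=20
  .##.. -> #   bit 12 = 1  t=0,i=16
  .#.## -> .   bit 11 = 0  t=2,i=0
  .#.#. -> .   bit 10 = 0  t=0,i=4
  .#..# -> .   bit 9 = 0  t=0,i=1
  .#... -> .   bit 8 = 0  t=0,i=6
  ..### -> .   bit 7 = 0  t=1,i=7
  ..##. -> #   bit 6 = 1  t=0,i=15
  ..#.# -> #   bit 5 = 1  t=0,i=3
  ..#.. -> #   bit 4 = 1  t=0,i=12
  ...## -> #   bit 3 = 1  t=1,i=1
  ...#. -> #   bit 2 = 1  t=0,i=11
  ....# -> .   bit 1 = 0  t=0,i=10
  ..... -> #   bit 0 = 1  t=0,i=8
  bits 01100001000001011001000001111101 = 1627754621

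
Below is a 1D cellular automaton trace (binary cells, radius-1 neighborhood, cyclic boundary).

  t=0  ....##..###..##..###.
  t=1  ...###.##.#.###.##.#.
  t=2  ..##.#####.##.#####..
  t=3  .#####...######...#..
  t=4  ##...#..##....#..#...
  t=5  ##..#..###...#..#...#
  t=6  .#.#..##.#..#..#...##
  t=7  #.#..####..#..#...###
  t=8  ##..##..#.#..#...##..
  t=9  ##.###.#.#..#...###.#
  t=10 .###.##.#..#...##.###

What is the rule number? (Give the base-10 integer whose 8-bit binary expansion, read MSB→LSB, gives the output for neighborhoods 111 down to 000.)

106

  ### -> .   bit 7 = 0  t=0,i=9
  ##. -> #   bit 6 = 1  t=0,i=5
  #.# -> #   bit 5 = 1  t=1,i=6
  #.. -> .   bit 4 = 0  t=0,i=6
  .## -> #   bit 3 = 1  t=0,i=4
  .#. -> .   bit 2 = 0  t=1,i=10
  ..# -> #   bit 1 = 1  t=0,i=3
  ... -> .   bit 0 = 0  t=0,i=0
  bits 01101010 = 106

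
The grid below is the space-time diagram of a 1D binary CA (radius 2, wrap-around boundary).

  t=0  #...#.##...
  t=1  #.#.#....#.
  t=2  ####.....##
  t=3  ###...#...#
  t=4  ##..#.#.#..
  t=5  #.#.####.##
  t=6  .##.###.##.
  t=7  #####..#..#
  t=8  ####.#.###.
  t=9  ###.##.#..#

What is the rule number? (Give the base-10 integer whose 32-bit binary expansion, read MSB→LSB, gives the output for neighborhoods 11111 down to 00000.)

  [31] ##### => #  t=2,i=0
  [30] ####. => #  t=2,i=2
  [29] ###.# => .  t=5,i=0
  [28] ###.. => .  t=2,i=3
  [27] ##.## => #  t=5,i=8
  [26] ##.#. => #  t=5,i=1
  [25] ##..# => #  t=4,i=2
  [24] ##... => .  t=0,i=8
  [23] #.### => #  t=5,i=4
  [22] #.##. => .  t=0,i=6
  [21] #.#.# => #  t=1,i=0
  [20] #.#.. => .  t=1,i=4
  [19] #..## => #  t=4,i=10
  [18] #..#. => .  t=4,i=3
  [17] #...# => #  t=0,i=2
  [16] #.... => .  t=1,i=6
  [15] .#### => #  t=2,i=10
  [14] .###. => .  t=5,i=10
  [13] .##.# => #  t=6,i=2
  [12] .##.. => .  t=0,i=7
  [11] .#.## => .  t=0,i=5
  [10] .#.#. => #  t=1,i=1
  [9] .#..# => #  t=4,i=9
  [8] .#... => .  t=0,i=1
  [7] ..### => .  t=2,i=9
  [6] ..##. => #  t=4,i=0
  [5] ..#.# => #  t=0,i=4
  [4] ..#.. => #  t=0,i=0
  [3] ...## => .  t=2,i=8
  [2] ...#. => .  t=0,i=3
  [1] ....# => .  t=1,i=7
  [0] ..... => #  t=2,i=6
  bits 11001110101010101010011001110001 = 3467290225

3467290225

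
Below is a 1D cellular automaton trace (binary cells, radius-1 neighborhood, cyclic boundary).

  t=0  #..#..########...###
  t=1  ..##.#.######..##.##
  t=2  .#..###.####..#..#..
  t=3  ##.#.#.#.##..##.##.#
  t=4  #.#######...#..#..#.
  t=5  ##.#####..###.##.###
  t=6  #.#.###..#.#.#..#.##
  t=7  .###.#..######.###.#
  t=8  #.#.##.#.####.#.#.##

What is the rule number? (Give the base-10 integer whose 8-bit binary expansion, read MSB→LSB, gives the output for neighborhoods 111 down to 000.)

  [7] ### => #  t=0,i=7
  [6] ##. => .  t=0,i=0
  [5] #.# => #  t=1,i=4
  [4] #.. => .  t=0,i=1
  [3] .## => .  t=0,i=6
  [2] .#. => #  t=0,i=3
  [1] ..# => #  t=0,i=2
  [0] ... => #  t=0,i=15
  bits 10100111 = 167

167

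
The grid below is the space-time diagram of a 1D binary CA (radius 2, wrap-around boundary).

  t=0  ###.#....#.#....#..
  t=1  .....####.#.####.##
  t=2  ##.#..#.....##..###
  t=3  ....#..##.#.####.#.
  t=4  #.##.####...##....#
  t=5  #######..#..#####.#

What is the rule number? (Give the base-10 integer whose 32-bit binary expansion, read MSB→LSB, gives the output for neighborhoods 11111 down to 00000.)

197769030

  nb #####: next=.  (t=2,i=18, bit31=0)
  nb ####.: next=.  (t=1,i=7, bit30=0)
  nb ###.#: next=.  (t=0,i=2, bit29=0)
  nb ###..: next=.  (t=4,i=8, bit28=0)
  nb ##.##: next=#  (t=1,i=16, bit27=1)
  nb ##.#.: next=.  (t=0,i=3, bit26=0)
  nb ##..#: next=#  (t=2,i=14, bit25=1)
  nb ##...: next=#  (t=1,i=0, bit24=1)
  nb #.###: next=#  (t=1,i=12, bit23=1)
  nb #.##.: next=#  (t=1,i=17, bit22=1)
  nb #.#.#: next=.  (t=1,i=10, bit21=0)
  nb #.#..: next=.  (t=0,i=4, bit20=0)
  nb #..##: next=#  (t=0,i=18, bit19=1)
  nb #..#.: next=.  (t=2,i=5, bit18=0)
  nb #...#: next=.  (t=4,i=10, bit17=0)
  nb #....: next=#  (t=0,i=6, bit16=1)
  nb .####: next=#  (t=1,i=6, bit15=1)
  nb .###.: next=.  (t=0,i=1, bit14=0)
  nb .##.#: next=#  (t=3,i=8, bit13=1)
  nb .##..: next=#  (t=1,i=18, bit12=1)
  nb .#.##: next=.  (t=1,i=11, bit11=0)
  nb .#.#.: next=#  (t=0,i=10, bit10=1)
  nb .#..#: next=#  (t=0,i=17, bit9=1)
  nb .#...: next=#  (t=0,i=5, bit8=1)
  nb ..###: next=.  (t=0,i=0, bit7=0)
  nb ..##.: next=#  (t=2,i=12, bit6=1)
  nb ..#.#: next=.  (t=0,i=9, bit5=0)
  nb ..#..: next=.  (t=0,i=16, bit4=0)
  nb ...##: next=.  (t=1,i=4, bit3=0)
  nb ...#.: next=#  (t=0,i=8, bit2=1)
  nb ....#: next=#  (t=0,i=7, bit1=1)
  nb .....: next=.  (t=1,i=2, bit0=0)
  bits 00001011110010011011011101000110 = 197769030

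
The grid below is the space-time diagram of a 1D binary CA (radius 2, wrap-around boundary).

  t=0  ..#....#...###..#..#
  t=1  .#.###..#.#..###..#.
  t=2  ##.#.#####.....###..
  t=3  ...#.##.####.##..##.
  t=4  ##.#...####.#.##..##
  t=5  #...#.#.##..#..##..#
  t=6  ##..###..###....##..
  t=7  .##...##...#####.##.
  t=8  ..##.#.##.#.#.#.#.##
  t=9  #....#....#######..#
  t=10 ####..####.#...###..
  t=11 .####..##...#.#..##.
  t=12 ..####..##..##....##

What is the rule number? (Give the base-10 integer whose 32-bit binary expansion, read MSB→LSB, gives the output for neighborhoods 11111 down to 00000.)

1537578282

  ##### -> .   bit 31 = 0  t=2,i=7
  ####. -> #   bit 30 = 1  t=2,i=8
  ###.# -> .   bit 29 = 0  t=3,i=11
  ###.. -> #   bit 28 = 1  t=0,i=13
  ##.## -> #   bit 27 = 1  t=3,i=7
  ##.#. -> .   bit 26 = 0  t=2,i=2
  ##..# -> #   bit 25 = 1  t=0,i=14
  ##... -> #   bit 24 = 1  t=2,i=10
  #.### -> #   bit 23 = 1  t=1,i=3
  #.##. -> .   bit 22 = 0  t=3,i=5
  #.#.# -> #   bit 21 = 1  t=2,i=3
  #.#.. -> .   bit 20 = 0  t=1,i=10
  #..## -> .   bit 19 = 0  t=1,i=12
  #..#. -> #   bit 18 = 1  t=0,i=1
  #...# -> .   bit 17 = 0  t=0,i=9
  #.... -> #   bit 16 = 1  t=0,i=4
  .#### -> #   bit 15 = 1  t=2,i=6
  .###. -> .   bit 14 = 0  t=0,i=12
  .##.# -> .   bit 13 = 0  t=2,i=1
  .##.. -> #   bit 12 = 1  t=3,i=14
  .#.## -> .   bit 11 = 0  t=1,i=2
  .#.#. -> #   bit 10 = 1  t=1,i=9
  .#..# -> .   bit 9 = 0  t=0,i=0
  .#... -> #   bit 8 = 1  t=0,i=3
  ..### -> .   bit 7 = 0  t=0,i=11
  ..##. -> .   bit 6 = 0  t=2,i=0
  ..#.# -> #   bit 5 = 1  t=1,i=1
  ..#.. -> .   bit 4 = 0  t=0,i=2
  ...## -> #   bit 3 = 1  t=0,i=10
  ...#. -> .   bit 2 = 0  t=0,i=6
  ....# -> #   bit 1 = 1  t=0,i=5
  ..... -> .   bit 0 = 0  t=2,i=12
  bits 01011011101001011001010100101010 = 1537578282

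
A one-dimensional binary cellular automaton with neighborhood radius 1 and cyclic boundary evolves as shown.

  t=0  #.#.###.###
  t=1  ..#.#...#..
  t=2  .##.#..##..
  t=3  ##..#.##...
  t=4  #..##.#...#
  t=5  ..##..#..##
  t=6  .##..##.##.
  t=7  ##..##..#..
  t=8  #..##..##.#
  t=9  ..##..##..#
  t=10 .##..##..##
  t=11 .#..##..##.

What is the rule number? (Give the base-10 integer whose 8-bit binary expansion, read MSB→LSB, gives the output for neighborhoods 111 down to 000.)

14

  ### -> .   bit 7 = 0  t=0,i=5
  ##. -> .   bit 6 = 0  t=0,i=0
  #.# -> .   bit 5 = 0  t=0,i=1
  #.. -> .   bit 4 = 0  t=1,i=5
  .## -> #   bit 3 = 1  t=0,i=4
  .#. -> #   bit 2 = 1  t=0,i=2
  ..# -> #   bit 1 = 1  t=1,i=1
  ... -> .   bit 0 = 0  t=1,i=0
  bits 00001110 = 14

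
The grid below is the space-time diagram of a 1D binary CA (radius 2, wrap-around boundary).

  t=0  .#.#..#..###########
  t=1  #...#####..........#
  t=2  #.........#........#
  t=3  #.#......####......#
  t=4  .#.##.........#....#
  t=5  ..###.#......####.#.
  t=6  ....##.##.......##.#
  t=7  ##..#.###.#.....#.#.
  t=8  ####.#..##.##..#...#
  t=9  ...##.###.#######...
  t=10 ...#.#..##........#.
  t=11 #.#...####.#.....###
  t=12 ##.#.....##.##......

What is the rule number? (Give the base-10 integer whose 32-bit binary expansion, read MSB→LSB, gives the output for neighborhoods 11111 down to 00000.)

776805204

  [31] ##### => .  t=0,i=11
  [30] ####. => .  t=0,i=18
  [29] ###.# => #  t=0,i=19
  [28] ###.. => .  t=1,i=8
  [27] ##.## => #  t=6,i=6
  [26] ##.#. => #  t=0,i=0
  [25] ##..# => #  t=7,i=2
  [24] ##... => .  t=1,i=1
  [23] #.### => .  t=7,i=6
  [22] #.##. => #  t=4,i=3
  [21] #.#.# => .  t=0,i=1
  [20] #.#.. => .  t=0,i=3
  [19] #..## => #  t=0,i=8
  [18] #..#. => #  t=0,i=5
  [17] #...# => .  t=1,i=2
  [16] #.... => #  t=1,i=10
  [15] .#### => .  t=0,i=10
  [14] .###. => .  t=5,i=3
  [13] .##.# => .  t=3,i=0
  [12] .##.. => #  t=1,i=0
  [11] .#.## => #  t=4,i=2
  [10] .#.#. => .  t=0,i=2
  [9] .#..# => #  t=0,i=4
  [8] .#... => #  t=2,i=11
  [7] ..### => .  t=0,i=9
  [6] ..##. => #  t=1,i=19
  [5] ..#.# => .  t=4,i=19
  [4] ..#.. => #  t=0,i=6
  [3] ...## => .  t=1,i=3
  [2] ...#. => #  t=2,i=9
  [1] ....# => .  t=1,i=17
  [0] ..... => .  t=1,i=11
  bits 00101110010011010001101101010100 = 776805204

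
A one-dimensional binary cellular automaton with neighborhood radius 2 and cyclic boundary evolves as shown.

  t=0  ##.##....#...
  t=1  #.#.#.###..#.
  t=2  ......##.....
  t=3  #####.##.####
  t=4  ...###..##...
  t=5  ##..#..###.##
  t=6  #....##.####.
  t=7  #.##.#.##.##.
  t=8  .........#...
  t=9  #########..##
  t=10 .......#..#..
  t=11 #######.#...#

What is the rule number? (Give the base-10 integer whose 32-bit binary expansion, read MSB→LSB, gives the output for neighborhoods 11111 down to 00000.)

  [31] ##### => .  t=3,i=0
  [30] ####. => #  t=3,i=3
  [29] ###.# => #  t=3,i=4
  [28] ###.. => .  t=1,i=8
  [27] ##.## => #  t=0,i=2
  [26] ##.#. => .  t=6,i=12
  [25] ##..# => .  t=1,i=9
  [24] ##... => .  t=0,i=5
  [23] #.### => #  t=1,i=6
  [22] #.##. => .  t=0,i=3
  [21] #.#.# => .  t=1,i=0
  [20] #.#.. => #  t=6,i=0
  [19] #..## => #  t=4,i=7
  [18] #..#. => .  t=1,i=10
  [17] #...# => #  t=0,i=11
  [16] #.... => #  t=0,i=6
  [15] .#### => .  t=3,i=10
  [14] .###. => #  t=1,i=7
  [13] .##.# => .  t=0,i=1
  [12] .##.. => #  t=0,i=4
  [11] .#.## => .  t=1,i=5
  [10] .#.#. => .  t=1,i=1
  [9] .#..# => #  t=5,i=5
  [8] .#... => .  t=0,i=10
  [7] ..### => .  t=4,i=3
  [6] ..##. => #  t=0,i=0
  [5] ..#.# => .  t=1,i=11
  [4] ..#.. => .  t=0,i=9
  [3] ...## => .  t=0,i=12
  [2] ...#. => #  t=0,i=8
  [1] ....# => #  t=0,i=7
  [0] ..... => #  t=2,i=0
  bits 01101000100110110101001001000111 = 1755009607

1755009607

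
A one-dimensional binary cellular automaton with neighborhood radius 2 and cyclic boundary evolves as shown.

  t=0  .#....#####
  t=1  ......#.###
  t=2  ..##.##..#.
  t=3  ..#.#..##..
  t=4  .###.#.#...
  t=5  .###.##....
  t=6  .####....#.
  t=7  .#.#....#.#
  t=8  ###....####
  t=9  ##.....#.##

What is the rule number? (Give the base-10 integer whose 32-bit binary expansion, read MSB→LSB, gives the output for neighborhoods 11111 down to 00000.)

  #####|#  b31=1 t=0,i=8
  ####.|#  b30=1 t=0,i=9
  ###.#|#  b29=1 t=0,i=10
  ###..|.  b28=0 t=1,i=10
  ##.##|#  b27=1 t=2,i=4
  ##.#.|.  b26=0 t=0,i=0
  ##..#|#  b25=1 t=2,i=7
  ##...|.  b24=0 t=1,i=0
  #.###|.  b23=0 t=1,i=8
  #.##.|.  b22=0 t=2,i=5
  #.#.#|#  b21=1 t=4,i=5
  #.#..|.  b20=0 t=0,i=1
  #..##|.  b19=0 t=3,i=6
  #..#.|#  b18=1 t=2,i=8
  #...#|.  b17=0 t=2,i=0
  #....|.  b16=0 t=0,i=3
  .####|.  b15=0 t=0,i=7
  .###.|#  b14=1 t=1,i=9
  .##.#|.  b13=0 t=2,i=3
  .##..|.  b12=0 t=2,i=6
  .#.##|.  b11=0 t=1,i=7
  .#.#.|#  b10=1 t=3,i=3
  .#..#|#  b9=1 t=3,i=5
  .#...|.  b8=0 t=0,i=2
  ..###|#  b7=1 t=0,i=6
  ..##.|#  b6=1 t=2,i=2
  ..#.#|#  b5=1 t=1,i=6
  ..#..|.  b4=0 t=2,i=9
  ...##|.  b3=0 t=0,i=5
  ...#.|#  b2=1 t=1,i=5
  ....#|.  b1=0 t=0,i=4
  .....|#  b0=1 t=1,i=2
  bits 11101010001001000100011011100101 = 3928245989

3928245989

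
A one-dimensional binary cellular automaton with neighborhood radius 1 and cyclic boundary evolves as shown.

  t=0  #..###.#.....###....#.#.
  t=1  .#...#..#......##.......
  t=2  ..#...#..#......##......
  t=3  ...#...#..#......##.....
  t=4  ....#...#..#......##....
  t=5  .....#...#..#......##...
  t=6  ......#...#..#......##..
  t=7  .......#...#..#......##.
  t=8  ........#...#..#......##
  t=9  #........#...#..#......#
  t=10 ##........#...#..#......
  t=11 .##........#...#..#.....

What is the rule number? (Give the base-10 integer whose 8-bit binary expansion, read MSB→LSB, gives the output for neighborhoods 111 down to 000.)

  ### -> .   bit 7 = 0  t=0,i=4
  ##. -> #   bit 6 = 1  t=0,i=5
  #.# -> .   bit 5 = 0  t=0,i=6
  #.. -> #   bit 4 = 1  t=0,i=1
  .## -> .   bit 3 = 0  t=0,i=3
  .#. -> .   bit 2 = 0  t=0,i=0
  ..# -> .   bit 1 = 0  t=0,i=2
  ... -> .   bit 0 = 0  t=0,i=9
  bits 01010000 = 80

80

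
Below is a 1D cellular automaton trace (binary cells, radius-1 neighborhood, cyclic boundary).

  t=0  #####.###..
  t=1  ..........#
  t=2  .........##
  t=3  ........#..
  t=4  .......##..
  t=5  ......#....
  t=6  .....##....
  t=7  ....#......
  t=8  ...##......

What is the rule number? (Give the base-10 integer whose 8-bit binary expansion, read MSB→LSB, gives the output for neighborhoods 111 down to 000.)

  nb ###: next=.  (t=0,i=1, bit7=0)
  nb ##.: next=.  (t=0,i=4, bit6=0)
  nb #.#: next=.  (t=0,i=5, bit5=0)
  nb #..: next=.  (t=0,i=9, bit4=0)
  nb .##: next=.  (t=0,i=0, bit3=0)
  nb .#.: next=#  (t=1,i=10, bit2=1)
  nb ..#: next=#  (t=0,i=10, bit1=1)
  nb ...: next=.  (t=1,i=1, bit0=0)
  bits 00000110 = 6

6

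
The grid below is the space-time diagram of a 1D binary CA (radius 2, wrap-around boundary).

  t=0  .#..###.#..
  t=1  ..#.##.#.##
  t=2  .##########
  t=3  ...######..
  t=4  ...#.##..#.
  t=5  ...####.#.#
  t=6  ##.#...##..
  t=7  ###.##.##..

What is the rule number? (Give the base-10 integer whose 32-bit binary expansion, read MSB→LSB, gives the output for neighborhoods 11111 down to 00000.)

  ##### -> #   bit 31 = 1  t=2,i=3
  ####. -> .   bit 30 = 0  t=2,i=9
  ###.# -> .   bit 29 = 0  t=0,i=6
  ###.. -> .   bit 28 = 0  t=3,i=8
  ##.## -> .   bit 27 = 0  t=2,i=0
  ##.#. -> #   bit 26 = 1  t=0,i=7
  ##..# -> .   bit 25 = 0  t=1,i=0
  ##... -> #   bit 24 = 1  t=3,i=9
  #.### -> .   bit 23 = 0  t=2,i=1
  #.##. -> #   bit 22 = 1  t=1,i=4
  #.#.# -> #   bit 21 = 1  t=1,i=7
  #.#.. -> .   bit 20 = 0  t=0,i=8
  #..## -> .   bit 19 = 0  t=0,i=3
  #..#. -> #   bit 18 = 1  t=1,i=1
  #...# -> #   bit 17 = 1  t=0,i=10
  #.... -> .   bit 16 = 0  t=3,i=10
  .#### -> .   bit 15 = 0  t=2,i=2
  .###. -> #   bit 14 = 1  t=0,i=5
  .##.# -> #   bit 13 = 1  t=1,i=5
  .##.. -> #   bit 12 = 1  t=1,i=10
  .#.## -> #   bit 11 = 1  t=1,i=3
  .#.#. -> .   bit 10 = 0  t=5,i=9
  .#..# -> #   bit 9 = 1  t=0,i=2
  .#... -> #   bit 8 = 1  t=0,i=9
  ..### -> #   bit 7 = 1  t=0,i=4
  ..##. -> #   bit 6 = 1  t=6,i=0
  ..#.# -> #   bit 5 = 1  t=1,i=2
  ..#.. -> .   bit 4 = 0  t=0,i=1
  ...## -> .   bit 3 = 0  t=3,i=2
  ...#. -> .   bit 2 = 0  t=0,i=0
  ....# -> .   bit 1 = 0  t=3,i=1
  ..... -> .   bit 0 = 0  t=3,i=0
  bits 10000101011001100111101111100000 = 2238086112

2238086112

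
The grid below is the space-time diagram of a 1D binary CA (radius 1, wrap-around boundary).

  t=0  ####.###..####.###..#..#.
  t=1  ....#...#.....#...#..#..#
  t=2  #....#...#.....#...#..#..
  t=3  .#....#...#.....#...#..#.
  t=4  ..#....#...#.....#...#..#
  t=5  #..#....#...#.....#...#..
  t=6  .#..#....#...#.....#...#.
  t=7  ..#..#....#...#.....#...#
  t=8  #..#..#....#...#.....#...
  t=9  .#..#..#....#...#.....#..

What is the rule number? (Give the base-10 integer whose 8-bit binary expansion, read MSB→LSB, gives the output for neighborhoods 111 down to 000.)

  nb ###: next=.  (t=0,i=1, bit7=0)
  nb ##.: next=.  (t=0,i=3, bit6=0)
  nb #.#: next=#  (t=0,i=4, bit5=1)
  nb #..: next=#  (t=0,i=8, bit4=1)
  nb .##: next=.  (t=0,i=0, bit3=0)
  nb .#.: next=.  (t=0,i=20, bit2=0)
  nb ..#: next=.  (t=0,i=9, bit1=0)
  nb ...: next=.  (t=1,i=1, bit0=0)
  bits 00110000 = 48

48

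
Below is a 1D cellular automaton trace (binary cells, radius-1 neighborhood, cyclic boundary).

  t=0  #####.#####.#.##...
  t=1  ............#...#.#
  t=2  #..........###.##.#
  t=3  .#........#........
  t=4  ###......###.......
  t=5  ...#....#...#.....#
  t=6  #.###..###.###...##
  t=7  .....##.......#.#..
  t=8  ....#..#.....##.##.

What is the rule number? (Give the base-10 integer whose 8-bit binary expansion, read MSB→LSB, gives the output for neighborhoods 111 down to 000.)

22

  ### -> .   bit 7 = 0  t=0,i=1
  ##. -> .   bit 6 = 0  t=0,i=4
  #.# -> .   bit 5 = 0  t=0,i=5
  #.. -> #   bit 4 = 1  t=0,i=16
  .## -> .   bit 3 = 0  t=0,i=0
  .#. -> #   bit 2 = 1  t=0,i=12
  ..# -> #   bit 1 = 1  t=0,i=18
  ... -> .   bit 0 = 0  t=0,i=17
  bits 00010110 = 22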